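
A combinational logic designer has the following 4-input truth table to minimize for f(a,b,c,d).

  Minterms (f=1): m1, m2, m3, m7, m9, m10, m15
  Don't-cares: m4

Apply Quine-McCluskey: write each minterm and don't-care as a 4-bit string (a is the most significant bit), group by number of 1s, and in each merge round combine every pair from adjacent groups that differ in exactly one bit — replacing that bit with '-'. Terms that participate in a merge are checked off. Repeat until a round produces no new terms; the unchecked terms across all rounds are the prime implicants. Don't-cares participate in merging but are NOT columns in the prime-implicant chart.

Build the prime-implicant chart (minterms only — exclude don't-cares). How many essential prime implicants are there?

3

size-2^0 implicants → 0001(✓)  0010(✓)  0011(✓)  0100  0111(✓)  1001(✓)  1010(✓)  1111(✓)
size-2^1 implicants → -001  -010  -111  0-11  00-1  001-
Unchecked terms (primes): -001, -010, -111, 0-11, 00-1, 001-, 0100
Minterm coverage:
  m1 ⊆ -001,00-1
  m2 ⊆ -010,001-
  m3 ⊆ 0-11,00-1,001-
  m7 ⊆ -111,0-11
  m9 ⊆ -001 [E]
  m10 ⊆ -010 [E]
  m15 ⊆ -111 [E]
E = {-001, -010, -111}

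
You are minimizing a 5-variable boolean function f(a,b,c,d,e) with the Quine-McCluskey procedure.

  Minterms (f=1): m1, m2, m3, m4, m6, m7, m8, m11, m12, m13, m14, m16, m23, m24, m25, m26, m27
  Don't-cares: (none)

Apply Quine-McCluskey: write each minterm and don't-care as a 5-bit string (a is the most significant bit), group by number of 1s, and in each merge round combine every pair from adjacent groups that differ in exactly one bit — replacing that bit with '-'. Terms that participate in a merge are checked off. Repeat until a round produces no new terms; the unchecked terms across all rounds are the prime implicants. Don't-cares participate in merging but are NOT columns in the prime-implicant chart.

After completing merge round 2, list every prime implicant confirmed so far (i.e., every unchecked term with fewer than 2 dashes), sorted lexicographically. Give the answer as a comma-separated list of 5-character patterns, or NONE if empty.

-0111, -1000, -1011, 0-011, 000-1, 01-00, 0110-, 1-000

Round 0: 00001✓ 00010✓ 00011✓ 00100✓ 00110✓ 00111✓ 01000✓ 01011✓ 01100✓ 01101✓ 01110✓ 10000✓ 10111✓ 11000✓ 11001✓ 11010✓ 11011✓
Round 1: -0111 -1000 -1011 0-011 0-100✓ 0-110✓ 00-10✓ 00-11✓ 000-1 0001-✓ 001-0✓ 0011-✓ 01-00 011-0✓ 0110- 1-000 110-0✓ 110-1✓ 1100-✓ 1101-✓
Round 2: 0-1-0 00-1- 110--
PIs = {-0111, -1000, -1011, 0-011, 0-1-0, 00-1-, 000-1, 01-00, 0110-, 1-000, 110--}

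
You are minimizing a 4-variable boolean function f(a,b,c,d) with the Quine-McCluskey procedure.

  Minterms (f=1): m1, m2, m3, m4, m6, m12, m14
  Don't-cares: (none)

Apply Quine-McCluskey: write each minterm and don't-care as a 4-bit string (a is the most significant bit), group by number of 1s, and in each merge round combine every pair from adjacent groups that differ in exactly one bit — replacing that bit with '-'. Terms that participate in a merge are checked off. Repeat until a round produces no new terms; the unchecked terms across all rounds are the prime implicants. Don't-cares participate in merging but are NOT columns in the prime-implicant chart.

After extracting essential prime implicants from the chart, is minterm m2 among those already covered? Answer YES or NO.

[col 0] 0001*, 0010*, 0011*, 0100*, 0110*, 1100*, 1110*
[col 1] -100*, -110*, 0-10, 00-1, 001-, 01-0*, 11-0*
[col 2] -1-0
Prime implicants: -1-0, 0-10, 00-1, 001-
PI chart (minterm → PIs covering it):
  1 | 00-1  (sole → essential)
  2 | 0-10,001-
  3 | 00-1,001-
  4 | -1-0  (sole → essential)
  6 | -1-0,0-10
  12 | -1-0  (sole → essential)
  14 | -1-0  (sole → essential)
Essential prime implicants: -1-0, 00-1

NO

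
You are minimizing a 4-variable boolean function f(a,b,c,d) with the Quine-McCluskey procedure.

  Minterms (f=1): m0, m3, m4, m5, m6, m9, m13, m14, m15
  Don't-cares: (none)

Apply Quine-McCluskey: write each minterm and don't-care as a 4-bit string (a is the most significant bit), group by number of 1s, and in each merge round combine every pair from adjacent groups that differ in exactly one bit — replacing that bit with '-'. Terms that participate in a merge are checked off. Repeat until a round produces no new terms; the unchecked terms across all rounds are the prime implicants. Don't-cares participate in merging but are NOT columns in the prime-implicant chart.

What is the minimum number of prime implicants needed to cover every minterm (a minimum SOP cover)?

6

Round 0: 0000✓ 0011 0100✓ 0101✓ 0110✓ 1001✓ 1101✓ 1110✓ 1111✓
Round 1: -101 -110 0-00 01-0 010- 1-01 11-1 111-
PIs = {-101, -110, 0-00, 0011, 01-0, 010-, 1-01, 11-1, 111-}
Coverage chart:
  m0: 0-00 ←essential
  m3: 0011 ←essential
  m4: 0-00,01-0,010-
  m5: -101,010-
  m6: -110,01-0
  m9: 1-01 ←essential
  m13: -101,1-01,11-1
  m14: -110,111-
  m15: 11-1,111-
Essential: 0-00, 0011, 1-01
Petrick residual → -101, -110, 11-1
Min cover (6 terms): bc'd + bcd' + a'c'd' + a'b'cd + ac'd + abd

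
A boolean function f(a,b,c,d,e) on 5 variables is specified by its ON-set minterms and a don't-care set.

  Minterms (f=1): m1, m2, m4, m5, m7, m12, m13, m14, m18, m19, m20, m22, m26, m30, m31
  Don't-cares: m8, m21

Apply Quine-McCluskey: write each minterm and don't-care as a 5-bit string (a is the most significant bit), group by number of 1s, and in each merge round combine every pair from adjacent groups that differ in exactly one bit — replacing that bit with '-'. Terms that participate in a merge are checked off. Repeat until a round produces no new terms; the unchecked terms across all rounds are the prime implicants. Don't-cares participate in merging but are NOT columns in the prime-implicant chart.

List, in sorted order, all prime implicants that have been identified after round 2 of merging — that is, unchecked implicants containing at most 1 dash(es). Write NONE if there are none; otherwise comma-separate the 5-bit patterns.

Round 0: 00001✓ 00010✓ 00100✓ 00101✓ 00111✓ 01000✓ 01100✓ 01101✓ 01110✓ 10010✓ 10011✓ 10100✓ 10101✓ 10110✓ 11010✓ 11110✓ 11111✓
Round 1: -0010 -0100✓ -0101✓ -1110 0-100✓ 0-101✓ 00-01 001-1 0010-✓ 01-00 011-0 0110-✓ 1-010✓ 1-110✓ 10-10✓ 1001- 101-0 1010-✓ 11-10✓ 1111-
Round 2: -010- 0-10- 1--10
PIs = {-0010, -010-, -1110, 0-10-, 00-01, 001-1, 01-00, 011-0, 1--10, 1001-, 101-0, 1111-}

-0010, -1110, 00-01, 001-1, 01-00, 011-0, 1001-, 101-0, 1111-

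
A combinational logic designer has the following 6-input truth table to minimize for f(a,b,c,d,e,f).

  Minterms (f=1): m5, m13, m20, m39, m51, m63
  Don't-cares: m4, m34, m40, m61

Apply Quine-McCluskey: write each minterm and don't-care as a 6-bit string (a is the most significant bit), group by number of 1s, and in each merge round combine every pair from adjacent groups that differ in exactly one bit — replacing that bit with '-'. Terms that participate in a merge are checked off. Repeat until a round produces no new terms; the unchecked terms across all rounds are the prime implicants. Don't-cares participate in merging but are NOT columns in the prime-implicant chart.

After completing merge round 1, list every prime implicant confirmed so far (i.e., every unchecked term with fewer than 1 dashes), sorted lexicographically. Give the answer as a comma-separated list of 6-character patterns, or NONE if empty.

[col 0] 000100*, 000101*, 001101*, 010100*, 100010, 100111, 101000, 110011, 111101*, 111111*
[col 1] 0-0100, 00-101, 00010-, 1111-1
Prime implicants: 0-0100, 00-101, 00010-, 100010, 100111, 101000, 110011, 1111-1

100010, 100111, 101000, 110011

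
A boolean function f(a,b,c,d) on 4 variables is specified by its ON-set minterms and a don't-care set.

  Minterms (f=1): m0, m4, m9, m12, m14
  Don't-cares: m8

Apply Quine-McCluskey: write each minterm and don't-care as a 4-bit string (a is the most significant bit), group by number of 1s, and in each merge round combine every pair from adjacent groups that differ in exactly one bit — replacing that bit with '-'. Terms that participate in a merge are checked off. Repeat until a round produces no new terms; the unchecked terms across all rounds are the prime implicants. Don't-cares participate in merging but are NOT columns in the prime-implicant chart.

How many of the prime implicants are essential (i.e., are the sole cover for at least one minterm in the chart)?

3

Round 0: 0000✓ 0100✓ 1000✓ 1001✓ 1100✓ 1110✓
Round 1: -000✓ -100✓ 0-00✓ 1-00✓ 100- 11-0
Round 2: --00
PIs = {--00, 100-, 11-0}
Coverage chart:
  m0: --00 ←essential
  m4: --00 ←essential
  m9: 100- ←essential
  m12: --00,11-0
  m14: 11-0 ←essential
Essential: --00, 100-, 11-0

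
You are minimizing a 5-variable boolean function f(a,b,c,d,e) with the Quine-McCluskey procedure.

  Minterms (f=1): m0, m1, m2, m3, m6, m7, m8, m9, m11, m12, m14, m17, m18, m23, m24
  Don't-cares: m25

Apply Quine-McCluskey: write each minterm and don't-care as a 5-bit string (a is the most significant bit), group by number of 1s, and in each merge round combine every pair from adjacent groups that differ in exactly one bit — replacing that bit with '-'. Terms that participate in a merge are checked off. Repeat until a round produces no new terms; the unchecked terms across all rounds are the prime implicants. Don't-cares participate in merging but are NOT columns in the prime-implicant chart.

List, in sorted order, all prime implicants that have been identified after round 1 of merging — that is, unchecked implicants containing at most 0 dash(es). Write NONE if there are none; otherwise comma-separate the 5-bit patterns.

NONE

size-2^0 implicants → 00000(✓)  00001(✓)  00010(✓)  00011(✓)  00110(✓)  00111(✓)  01000(✓)  01001(✓)  01011(✓)  01100(✓)  01110(✓)  10001(✓)  10010(✓)  10111(✓)  11000(✓)  11001(✓)
size-2^1 implicants → -0001(✓)  -0010  -0111  -1000(✓)  -1001(✓)  0-000(✓)  0-001(✓)  0-011(✓)  0-110  00-10(✓)  00-11(✓)  000-0(✓)  000-1(✓)  0000-(✓)  0001-(✓)  0011-(✓)  01-00  010-1(✓)  0100-(✓)  011-0  1-001(✓)  1100-(✓)
size-2^2 implicants → --001  -100-  0-0-1  0-00-  00-1-  000--
Unchecked terms (primes): --001, -0010, -0111, -100-, 0-0-1, 0-00-, 0-110, 00-1-, 000--, 01-00, 011-0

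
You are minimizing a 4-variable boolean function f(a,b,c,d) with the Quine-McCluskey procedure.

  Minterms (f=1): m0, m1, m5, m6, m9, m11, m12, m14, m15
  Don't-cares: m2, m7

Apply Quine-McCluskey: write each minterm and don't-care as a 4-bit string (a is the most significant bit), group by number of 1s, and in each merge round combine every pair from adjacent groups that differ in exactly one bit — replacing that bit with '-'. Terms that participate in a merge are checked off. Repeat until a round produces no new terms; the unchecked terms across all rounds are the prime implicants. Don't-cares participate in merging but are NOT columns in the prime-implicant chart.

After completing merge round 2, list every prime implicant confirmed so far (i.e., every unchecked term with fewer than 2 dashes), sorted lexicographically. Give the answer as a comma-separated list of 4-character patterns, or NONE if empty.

size-2^0 implicants → 0000(✓)  0001(✓)  0010(✓)  0101(✓)  0110(✓)  0111(✓)  1001(✓)  1011(✓)  1100(✓)  1110(✓)  1111(✓)
size-2^1 implicants → -001  -110(✓)  -111(✓)  0-01  0-10  00-0  000-  01-1  011-(✓)  1-11  10-1  11-0  111-(✓)
size-2^2 implicants → -11-
Unchecked terms (primes): -001, -11-, 0-01, 0-10, 00-0, 000-, 01-1, 1-11, 10-1, 11-0

-001, 0-01, 0-10, 00-0, 000-, 01-1, 1-11, 10-1, 11-0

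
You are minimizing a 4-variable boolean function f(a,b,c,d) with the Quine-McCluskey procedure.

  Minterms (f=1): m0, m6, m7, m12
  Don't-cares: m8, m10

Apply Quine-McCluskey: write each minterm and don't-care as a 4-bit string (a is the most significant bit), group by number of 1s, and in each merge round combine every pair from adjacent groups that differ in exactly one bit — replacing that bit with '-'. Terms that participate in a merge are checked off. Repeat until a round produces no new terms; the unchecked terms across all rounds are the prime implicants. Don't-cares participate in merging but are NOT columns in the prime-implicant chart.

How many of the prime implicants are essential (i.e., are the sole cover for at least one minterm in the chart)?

3

size-2^0 implicants → 0000(✓)  0110(✓)  0111(✓)  1000(✓)  1010(✓)  1100(✓)
size-2^1 implicants → -000  011-  1-00  10-0
Unchecked terms (primes): -000, 011-, 1-00, 10-0
Minterm coverage:
  m0 ⊆ -000 [E]
  m6 ⊆ 011- [E]
  m7 ⊆ 011- [E]
  m12 ⊆ 1-00 [E]
E = {-000, 011-, 1-00}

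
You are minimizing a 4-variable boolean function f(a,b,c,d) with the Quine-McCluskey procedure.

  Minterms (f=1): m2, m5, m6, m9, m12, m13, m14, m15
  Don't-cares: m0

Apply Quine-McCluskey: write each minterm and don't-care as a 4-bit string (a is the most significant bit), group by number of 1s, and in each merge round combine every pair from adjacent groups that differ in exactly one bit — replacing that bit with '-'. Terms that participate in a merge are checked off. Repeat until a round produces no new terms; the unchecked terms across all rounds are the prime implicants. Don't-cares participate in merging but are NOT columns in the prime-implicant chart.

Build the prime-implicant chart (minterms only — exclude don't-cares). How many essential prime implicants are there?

3

size-2^0 implicants → 0000(✓)  0010(✓)  0101(✓)  0110(✓)  1001(✓)  1100(✓)  1101(✓)  1110(✓)  1111(✓)
size-2^1 implicants → -101  -110  0-10  00-0  1-01  11-0(✓)  11-1(✓)  110-(✓)  111-(✓)
size-2^2 implicants → 11--
Unchecked terms (primes): -101, -110, 0-10, 00-0, 1-01, 11--
Minterm coverage:
  m2 ⊆ 0-10,00-0
  m5 ⊆ -101 [E]
  m6 ⊆ -110,0-10
  m9 ⊆ 1-01 [E]
  m12 ⊆ 11-- [E]
  m13 ⊆ -101,1-01,11--
  m14 ⊆ -110,11--
  m15 ⊆ 11-- [E]
E = {-101, 1-01, 11--}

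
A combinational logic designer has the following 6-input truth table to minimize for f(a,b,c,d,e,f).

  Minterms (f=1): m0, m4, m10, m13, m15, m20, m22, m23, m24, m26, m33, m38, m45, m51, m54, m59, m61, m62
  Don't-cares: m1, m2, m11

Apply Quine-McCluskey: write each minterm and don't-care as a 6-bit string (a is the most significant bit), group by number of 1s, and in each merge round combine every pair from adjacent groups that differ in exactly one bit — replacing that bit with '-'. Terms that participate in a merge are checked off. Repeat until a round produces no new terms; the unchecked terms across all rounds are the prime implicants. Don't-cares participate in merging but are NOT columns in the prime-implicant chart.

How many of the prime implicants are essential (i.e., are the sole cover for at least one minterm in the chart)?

[col 0] 000000*, 000001*, 000010*, 000100*, 001010*, 001011*, 001101*, 001111*, 010100*, 010110*, 010111*, 011000*, 011010*, 100001*, 100110*, 101101*, 110011*, 110110*, 111011*, 111101*, 111110*
[col 1] -00001, -01101, -10110, 0-0100, 0-1010, 00-010, 000-00, 0000-0, 00000-, 001-11, 00101-, 0011-1, 0101-0, 01011-, 0110-0, 1-0110, 1-1101, 11-011, 11-110
Prime implicants: -00001, -01101, -10110, 0-0100, 0-1010, 00-010, 000-00, 0000-0, 00000-, 001-11, 00101-, 0011-1, 0101-0, 01011-, 0110-0, 1-0110, 1-1101, 11-011, 11-110
PI chart (minterm → PIs covering it):
  0 | 000-00,0000-0,00000-
  4 | 0-0100,000-00
  10 | 0-1010,00-010,00101-
  13 | -01101,0011-1
  15 | 001-11,0011-1
  20 | 0-0100,0101-0
  22 | -10110,0101-0,01011-
  23 | 01011-  (sole → essential)
  24 | 0110-0  (sole → essential)
  26 | 0-1010,0110-0
  33 | -00001  (sole → essential)
  38 | 1-0110  (sole → essential)
  45 | -01101,1-1101
  51 | 11-011  (sole → essential)
  54 | -10110,1-0110,11-110
  59 | 11-011  (sole → essential)
  61 | 1-1101  (sole → essential)
  62 | 11-110  (sole → essential)
Essential prime implicants: -00001, 01011-, 0110-0, 1-0110, 1-1101, 11-011, 11-110

7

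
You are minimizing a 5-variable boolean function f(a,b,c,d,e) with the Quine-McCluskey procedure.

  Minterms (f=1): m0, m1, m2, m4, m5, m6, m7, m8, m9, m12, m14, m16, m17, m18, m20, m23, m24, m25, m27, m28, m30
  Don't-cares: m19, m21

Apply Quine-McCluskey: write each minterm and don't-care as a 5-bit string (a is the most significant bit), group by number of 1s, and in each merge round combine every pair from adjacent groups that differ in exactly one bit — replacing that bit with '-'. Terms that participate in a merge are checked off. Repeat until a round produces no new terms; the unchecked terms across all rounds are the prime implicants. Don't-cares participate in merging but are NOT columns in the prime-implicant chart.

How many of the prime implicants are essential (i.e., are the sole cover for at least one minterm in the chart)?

Round 0: 00000✓ 00001✓ 00010✓ 00100✓ 00101✓ 00110✓ 00111✓ 01000✓ 01001✓ 01100✓ 01110✓ 10000✓ 10001✓ 10010✓ 10011✓ 10100✓ 10101✓ 10111✓ 11000✓ 11001✓ 11011✓ 11100✓ 11110✓
Round 1: -0000✓ -0001✓ -0010✓ -0100✓ -0101✓ -0111✓ -1000✓ -1001✓ -1100✓ -1110✓ 0-000✓ 0-001✓ 0-100✓ 0-110✓ 00-00✓ 00-01✓ 00-10✓ 000-0✓ 0000-✓ 001-0✓ 001-1✓ 0010-✓ 0011-✓ 01-00✓ 0100-✓ 011-0✓ 1-000✓ 1-001✓ 1-011✓ 1-100✓ 10-00✓ 10-01✓ 10-11✓ 100-0✓ 100-1✓ 1000-✓ 1001-✓ 101-1✓ 1010-✓ 11-00✓ 110-1✓ 1100-✓ 111-0✓
Round 2: --000✓ --001✓ --100✓ -0-00✓ -0-01✓ -00-0 -000-✓ -01-1 -010-✓ -1-00✓ -100-✓ -11-0 0--00✓ 0-00-✓ 0-1-0 00--0 00-0-✓ 001-- 1--00✓ 1-0-1 1-00-✓ 10--1 10-0-✓ 100--
Round 3: ---00 --00- -0-0-
PIs = {---00, --00-, -0-0-, -00-0, -01-1, -11-0, 0-1-0, 00--0, 001--, 1-0-1, 10--1, 100--}
Coverage chart:
  m0: ---00,--00-,-0-0-,-00-0,00--0
  m1: --00-,-0-0-
  m2: -00-0,00--0
  m4: ---00,-0-0-,0-1-0,00--0,001--
  m5: -0-0-,-01-1,001--
  m6: 0-1-0,00--0,001--
  m7: -01-1,001--
  m8: ---00,--00-
  m9: --00- ←essential
  m12: ---00,-11-0,0-1-0
  m14: -11-0,0-1-0
  m16: ---00,--00-,-0-0-,-00-0,100--
  m17: --00-,-0-0-,1-0-1,10--1,100--
  m18: -00-0,100--
  m20: ---00,-0-0-
  m23: -01-1,10--1
  m24: ---00,--00-
  m25: --00-,1-0-1
  m27: 1-0-1 ←essential
  m28: ---00,-11-0
  m30: -11-0 ←essential
Essential: --00-, -11-0, 1-0-1

3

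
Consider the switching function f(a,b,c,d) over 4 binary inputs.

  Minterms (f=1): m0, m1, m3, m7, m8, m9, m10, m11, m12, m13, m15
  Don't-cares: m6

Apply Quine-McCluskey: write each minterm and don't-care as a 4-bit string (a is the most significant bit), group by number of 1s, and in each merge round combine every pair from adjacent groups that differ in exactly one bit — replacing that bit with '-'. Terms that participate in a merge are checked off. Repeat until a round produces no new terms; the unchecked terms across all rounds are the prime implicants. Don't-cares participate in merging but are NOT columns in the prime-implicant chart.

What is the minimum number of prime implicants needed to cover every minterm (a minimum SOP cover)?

4

size-2^0 implicants → 0000(✓)  0001(✓)  0011(✓)  0110(✓)  0111(✓)  1000(✓)  1001(✓)  1010(✓)  1011(✓)  1100(✓)  1101(✓)  1111(✓)
size-2^1 implicants → -000(✓)  -001(✓)  -011(✓)  -111(✓)  0-11(✓)  00-1(✓)  000-(✓)  011-  1-00(✓)  1-01(✓)  1-11(✓)  10-0(✓)  10-1(✓)  100-(✓)  101-(✓)  11-1(✓)  110-(✓)
size-2^2 implicants → --11  -0-1  -00-  1--1  1-0-  10--
Unchecked terms (primes): --11, -0-1, -00-, 011-, 1--1, 1-0-, 10--
Minterm coverage:
  m0 ⊆ -00- [E]
  m1 ⊆ -0-1,-00-
  m3 ⊆ --11,-0-1
  m7 ⊆ --11,011-
  m8 ⊆ -00-,1-0-,10--
  m9 ⊆ -0-1,-00-,1--1,1-0-,10--
  m10 ⊆ 10-- [E]
  m11 ⊆ --11,-0-1,1--1,10--
  m12 ⊆ 1-0- [E]
  m13 ⊆ 1--1,1-0-
  m15 ⊆ --11,1--1
E = {-00-, 1-0-, 10--}
Petrick residual → --11
Cover = cd + b'c' + ac' + ab'  |cover|=4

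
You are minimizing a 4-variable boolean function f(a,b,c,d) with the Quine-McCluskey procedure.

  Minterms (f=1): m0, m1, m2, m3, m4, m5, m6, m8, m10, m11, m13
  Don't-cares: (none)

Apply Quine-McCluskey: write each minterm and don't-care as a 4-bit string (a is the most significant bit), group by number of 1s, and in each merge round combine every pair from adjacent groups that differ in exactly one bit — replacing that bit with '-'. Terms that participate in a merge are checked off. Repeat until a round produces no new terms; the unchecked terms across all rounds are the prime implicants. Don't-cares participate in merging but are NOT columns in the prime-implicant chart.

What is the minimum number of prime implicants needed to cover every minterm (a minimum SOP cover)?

5

[col 0] 0000*, 0001*, 0010*, 0011*, 0100*, 0101*, 0110*, 1000*, 1010*, 1011*, 1101*
[col 1] -000*, -010*, -011*, -101, 0-00*, 0-01*, 0-10*, 00-0*, 00-1*, 000-*, 001-*, 01-0*, 010-*, 10-0*, 101-*
[col 2] -0-0, -01-, 0--0, 0-0-, 00--
Prime implicants: -0-0, -01-, -101, 0--0, 0-0-, 00--
PI chart (minterm → PIs covering it):
  0 | -0-0,0--0,0-0-,00--
  1 | 0-0-,00--
  2 | -0-0,-01-,0--0,00--
  3 | -01-,00--
  4 | 0--0,0-0-
  5 | -101,0-0-
  6 | 0--0  (sole → essential)
  8 | -0-0  (sole → essential)
  10 | -0-0,-01-
  11 | -01-  (sole → essential)
  13 | -101  (sole → essential)
Essential prime implicants: -0-0, -01-, -101, 0--0
Petrick residual → 0-0-
Minimum SOP uses 5 PIs: b'd' + b'c + bc'd + a'd' + a'c'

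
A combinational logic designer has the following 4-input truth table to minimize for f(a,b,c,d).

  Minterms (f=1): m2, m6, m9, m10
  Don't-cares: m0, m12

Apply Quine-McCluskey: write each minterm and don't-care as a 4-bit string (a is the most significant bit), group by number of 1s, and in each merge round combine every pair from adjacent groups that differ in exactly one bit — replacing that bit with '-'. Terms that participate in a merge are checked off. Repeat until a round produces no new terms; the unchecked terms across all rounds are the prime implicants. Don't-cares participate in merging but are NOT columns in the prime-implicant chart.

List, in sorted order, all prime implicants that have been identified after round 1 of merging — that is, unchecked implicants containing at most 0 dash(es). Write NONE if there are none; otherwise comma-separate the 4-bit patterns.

[col 0] 0000*, 0010*, 0110*, 1001, 1010*, 1100
[col 1] -010, 0-10, 00-0
Prime implicants: -010, 0-10, 00-0, 1001, 1100

1001, 1100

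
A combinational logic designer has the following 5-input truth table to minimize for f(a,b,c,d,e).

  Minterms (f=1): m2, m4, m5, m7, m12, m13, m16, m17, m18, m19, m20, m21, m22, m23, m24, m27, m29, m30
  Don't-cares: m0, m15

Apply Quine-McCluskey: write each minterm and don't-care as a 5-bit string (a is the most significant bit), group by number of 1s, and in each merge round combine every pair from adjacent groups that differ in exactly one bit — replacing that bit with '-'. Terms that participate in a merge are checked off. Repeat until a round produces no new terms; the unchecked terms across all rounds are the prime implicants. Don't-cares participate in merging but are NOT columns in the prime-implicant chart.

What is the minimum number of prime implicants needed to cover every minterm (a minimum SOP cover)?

Round 0: 00000✓ 00010✓ 00100✓ 00101✓ 00111✓ 01100✓ 01101✓ 01111✓ 10000✓ 10001✓ 10010✓ 10011✓ 10100✓ 10101✓ 10110✓ 10111✓ 11000✓ 11011✓ 11101✓ 11110✓
Round 1: -0000✓ -0010✓ -0100✓ -0101✓ -0111✓ -1101✓ 0-100✓ 0-101✓ 0-111✓ 00-00✓ 000-0✓ 001-1✓ 0010-✓ 011-1✓ 0110-✓ 1-000 1-011 1-101✓ 1-110 10-00✓ 10-01✓ 10-10✓ 10-11✓ 100-0✓ 100-1✓ 1000-✓ 1001-✓ 101-0✓ 101-1✓ 1010-✓ 1011-✓
Round 2: --101 -0-00 -00-0 -01-1 -010- 0-1-1 0-10- 10--0✓ 10--1✓ 10-0-✓ 10-1-✓ 100--✓ 101--✓
Round 3: 10---
PIs = {--101, -0-00, -00-0, -01-1, -010-, 0-1-1, 0-10-, 1-000, 1-011, 1-110, 10---}
Coverage chart:
  m2: -00-0 ←essential
  m4: -0-00,-010-,0-10-
  m5: --101,-01-1,-010-,0-1-1,0-10-
  m7: -01-1,0-1-1
  m12: 0-10- ←essential
  m13: --101,0-1-1,0-10-
  m16: -0-00,-00-0,1-000,10---
  m17: 10--- ←essential
  m18: -00-0,10---
  m19: 1-011,10---
  m20: -0-00,-010-,10---
  m21: --101,-01-1,-010-,10---
  m22: 1-110,10---
  m23: -01-1,10---
  m24: 1-000 ←essential
  m27: 1-011 ←essential
  m29: --101 ←essential
  m30: 1-110 ←essential
Essential: --101, -00-0, 0-10-, 1-000, 1-011, 1-110, 10---
Petrick residual → -01-1
Min cover (8 terms): cd'e + b'c'e' + b'ce + a'cd' + ac'd'e' + ac'de + acde' + ab'

8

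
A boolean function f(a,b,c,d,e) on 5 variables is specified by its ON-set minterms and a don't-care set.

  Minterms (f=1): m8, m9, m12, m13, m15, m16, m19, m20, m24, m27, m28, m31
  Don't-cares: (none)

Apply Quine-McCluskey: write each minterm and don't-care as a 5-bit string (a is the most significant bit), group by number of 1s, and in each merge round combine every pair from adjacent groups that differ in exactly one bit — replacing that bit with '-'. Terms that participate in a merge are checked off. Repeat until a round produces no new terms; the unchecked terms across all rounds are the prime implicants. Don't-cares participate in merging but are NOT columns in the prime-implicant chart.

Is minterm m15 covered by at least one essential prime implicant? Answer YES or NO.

NO

size-2^0 implicants → 01000(✓)  01001(✓)  01100(✓)  01101(✓)  01111(✓)  10000(✓)  10011(✓)  10100(✓)  11000(✓)  11011(✓)  11100(✓)  11111(✓)
size-2^1 implicants → -1000(✓)  -1100(✓)  -1111  01-00(✓)  01-01(✓)  0100-(✓)  011-1  0110-(✓)  1-000(✓)  1-011  1-100(✓)  10-00(✓)  11-00(✓)  11-11
size-2^2 implicants → -1-00  01-0-  1--00
Unchecked terms (primes): -1-00, -1111, 01-0-, 011-1, 1--00, 1-011, 11-11
Minterm coverage:
  m8 ⊆ -1-00,01-0-
  m9 ⊆ 01-0- [E]
  m12 ⊆ -1-00,01-0-
  m13 ⊆ 01-0-,011-1
  m15 ⊆ -1111,011-1
  m16 ⊆ 1--00 [E]
  m19 ⊆ 1-011 [E]
  m20 ⊆ 1--00 [E]
  m24 ⊆ -1-00,1--00
  m27 ⊆ 1-011,11-11
  m28 ⊆ -1-00,1--00
  m31 ⊆ -1111,11-11
E = {01-0-, 1--00, 1-011}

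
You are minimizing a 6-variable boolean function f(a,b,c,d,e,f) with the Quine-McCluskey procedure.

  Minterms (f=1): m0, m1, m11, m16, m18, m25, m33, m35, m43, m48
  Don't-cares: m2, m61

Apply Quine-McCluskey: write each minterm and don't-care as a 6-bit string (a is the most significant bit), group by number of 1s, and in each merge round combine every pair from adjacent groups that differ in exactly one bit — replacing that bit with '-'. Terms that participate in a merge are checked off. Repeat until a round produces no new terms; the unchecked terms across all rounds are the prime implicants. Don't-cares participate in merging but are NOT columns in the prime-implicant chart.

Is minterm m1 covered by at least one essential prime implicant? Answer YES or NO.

NO

Round 0: 000000✓ 000001✓ 000010✓ 001011✓ 010000✓ 010010✓ 011001 100001✓ 100011✓ 101011✓ 110000✓ 111101
Round 1: -00001 -01011 -10000 0-0000✓ 0-0010✓ 0000-0✓ 00000- 0100-0✓ 10-011 1000-1
Round 2: 0-00-0
PIs = {-00001, -01011, -10000, 0-00-0, 00000-, 011001, 10-011, 1000-1, 111101}
Coverage chart:
  m0: 0-00-0,00000-
  m1: -00001,00000-
  m11: -01011 ←essential
  m16: -10000,0-00-0
  m18: 0-00-0 ←essential
  m25: 011001 ←essential
  m33: -00001,1000-1
  m35: 10-011,1000-1
  m43: -01011,10-011
  m48: -10000 ←essential
Essential: -01011, -10000, 0-00-0, 011001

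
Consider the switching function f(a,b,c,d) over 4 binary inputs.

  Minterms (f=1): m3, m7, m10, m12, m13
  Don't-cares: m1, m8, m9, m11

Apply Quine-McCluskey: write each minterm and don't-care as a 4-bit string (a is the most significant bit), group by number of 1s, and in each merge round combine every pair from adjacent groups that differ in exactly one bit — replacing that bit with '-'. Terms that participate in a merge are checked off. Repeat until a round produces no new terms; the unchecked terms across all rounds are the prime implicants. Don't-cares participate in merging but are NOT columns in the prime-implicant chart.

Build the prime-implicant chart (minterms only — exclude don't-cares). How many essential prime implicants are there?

3

[col 0] 0001*, 0011*, 0111*, 1000*, 1001*, 1010*, 1011*, 1100*, 1101*
[col 1] -001*, -011*, 0-11, 00-1*, 1-00*, 1-01*, 10-0*, 10-1*, 100-*, 101-*, 110-*
[col 2] -0-1, 1-0-, 10--
Prime implicants: -0-1, 0-11, 1-0-, 10--
PI chart (minterm → PIs covering it):
  3 | -0-1,0-11
  7 | 0-11  (sole → essential)
  10 | 10--  (sole → essential)
  12 | 1-0-  (sole → essential)
  13 | 1-0-  (sole → essential)
Essential prime implicants: 0-11, 1-0-, 10--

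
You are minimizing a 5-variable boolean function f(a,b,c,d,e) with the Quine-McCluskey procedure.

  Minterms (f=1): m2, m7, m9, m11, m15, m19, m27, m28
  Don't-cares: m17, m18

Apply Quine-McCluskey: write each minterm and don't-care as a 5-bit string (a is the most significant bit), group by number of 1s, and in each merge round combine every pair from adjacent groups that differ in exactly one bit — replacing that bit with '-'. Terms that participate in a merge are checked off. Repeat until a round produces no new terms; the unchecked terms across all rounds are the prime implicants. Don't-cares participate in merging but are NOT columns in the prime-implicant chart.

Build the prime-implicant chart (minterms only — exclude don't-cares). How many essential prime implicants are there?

size-2^0 implicants → 00010(✓)  00111(✓)  01001(✓)  01011(✓)  01111(✓)  10001(✓)  10010(✓)  10011(✓)  11011(✓)  11100
size-2^1 implicants → -0010  -1011  0-111  01-11  010-1  1-011  100-1  1001-
Unchecked terms (primes): -0010, -1011, 0-111, 01-11, 010-1, 1-011, 100-1, 1001-, 11100
Minterm coverage:
  m2 ⊆ -0010 [E]
  m7 ⊆ 0-111 [E]
  m9 ⊆ 010-1 [E]
  m11 ⊆ -1011,01-11,010-1
  m15 ⊆ 0-111,01-11
  m19 ⊆ 1-011,100-1,1001-
  m27 ⊆ -1011,1-011
  m28 ⊆ 11100 [E]
E = {-0010, 0-111, 010-1, 11100}

4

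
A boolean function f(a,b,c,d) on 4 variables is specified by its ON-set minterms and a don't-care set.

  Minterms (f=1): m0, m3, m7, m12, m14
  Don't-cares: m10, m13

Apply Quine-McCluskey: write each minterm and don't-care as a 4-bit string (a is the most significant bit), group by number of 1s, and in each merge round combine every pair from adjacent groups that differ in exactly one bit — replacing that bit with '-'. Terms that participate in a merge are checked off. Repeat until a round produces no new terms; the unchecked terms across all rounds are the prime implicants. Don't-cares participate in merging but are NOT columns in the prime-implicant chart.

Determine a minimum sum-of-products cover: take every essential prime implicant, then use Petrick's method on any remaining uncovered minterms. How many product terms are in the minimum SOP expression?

3

[col 0] 0000, 0011*, 0111*, 1010*, 1100*, 1101*, 1110*
[col 1] 0-11, 1-10, 11-0, 110-
Prime implicants: 0-11, 0000, 1-10, 11-0, 110-
PI chart (minterm → PIs covering it):
  0 | 0000  (sole → essential)
  3 | 0-11  (sole → essential)
  7 | 0-11  (sole → essential)
  12 | 11-0,110-
  14 | 1-10,11-0
Essential prime implicants: 0-11, 0000
Petrick residual → 11-0
Minimum SOP uses 3 PIs: a'cd + a'b'c'd' + abd'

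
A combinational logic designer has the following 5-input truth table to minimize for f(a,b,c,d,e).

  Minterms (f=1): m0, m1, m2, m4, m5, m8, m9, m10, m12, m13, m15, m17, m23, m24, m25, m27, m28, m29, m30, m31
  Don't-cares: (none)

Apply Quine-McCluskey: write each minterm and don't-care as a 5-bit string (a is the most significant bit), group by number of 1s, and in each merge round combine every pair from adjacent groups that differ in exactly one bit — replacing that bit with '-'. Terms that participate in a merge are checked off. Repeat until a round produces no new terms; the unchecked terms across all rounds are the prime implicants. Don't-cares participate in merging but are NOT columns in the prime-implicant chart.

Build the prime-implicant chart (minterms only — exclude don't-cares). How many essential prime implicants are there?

[col 0] 00000*, 00001*, 00010*, 00100*, 00101*, 01000*, 01001*, 01010*, 01100*, 01101*, 01111*, 10001*, 10111*, 11000*, 11001*, 11011*, 11100*, 11101*, 11110*, 11111*
[col 1] -0001*, -1000*, -1001*, -1100*, -1101*, -1111*, 0-000*, 0-001*, 0-010*, 0-100*, 0-101*, 00-00*, 00-01*, 000-0*, 0000-*, 0010-*, 01-00*, 01-01*, 010-0*, 0100-*, 011-1*, 0110-*, 1-001*, 1-111, 11-00*, 11-01*, 11-11*, 110-1*, 1100-*, 111-0*, 111-1*, 1110-*, 1111-*
[col 2] --001, -1-00*, -1-01*, -100-*, -11-1, -110-*, 0--00*, 0--01*, 0-0-0, 0-00-*, 0-10-*, 00-0-*, 01-0-*, 11--1, 11-0-*, 111--
[col 3] -1-0-, 0--0-
Prime implicants: --001, -1-0-, -11-1, 0--0-, 0-0-0, 1-111, 11--1, 111--
PI chart (minterm → PIs covering it):
  0 | 0--0-,0-0-0
  1 | --001,0--0-
  2 | 0-0-0  (sole → essential)
  4 | 0--0-  (sole → essential)
  5 | 0--0-  (sole → essential)
  8 | -1-0-,0--0-,0-0-0
  9 | --001,-1-0-,0--0-
  10 | 0-0-0  (sole → essential)
  12 | -1-0-,0--0-
  13 | -1-0-,-11-1,0--0-
  15 | -11-1  (sole → essential)
  17 | --001  (sole → essential)
  23 | 1-111  (sole → essential)
  24 | -1-0-  (sole → essential)
  25 | --001,-1-0-,11--1
  27 | 11--1  (sole → essential)
  28 | -1-0-,111--
  29 | -1-0-,-11-1,11--1,111--
  30 | 111--  (sole → essential)
  31 | -11-1,1-111,11--1,111--
Essential prime implicants: --001, -1-0-, -11-1, 0--0-, 0-0-0, 1-111, 11--1, 111--

8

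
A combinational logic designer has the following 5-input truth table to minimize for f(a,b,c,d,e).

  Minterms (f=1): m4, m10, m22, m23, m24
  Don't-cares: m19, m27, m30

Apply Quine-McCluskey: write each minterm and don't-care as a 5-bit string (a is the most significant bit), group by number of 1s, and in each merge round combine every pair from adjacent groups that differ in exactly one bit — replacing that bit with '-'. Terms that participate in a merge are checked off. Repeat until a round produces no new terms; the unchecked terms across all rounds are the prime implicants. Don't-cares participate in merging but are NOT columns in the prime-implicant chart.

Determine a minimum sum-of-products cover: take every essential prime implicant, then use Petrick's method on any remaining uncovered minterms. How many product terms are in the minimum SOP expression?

Round 0: 00100 01010 10011✓ 10110✓ 10111✓ 11000 11011✓ 11110✓
Round 1: 1-011 1-110 10-11 1011-
PIs = {00100, 01010, 1-011, 1-110, 10-11, 1011-, 11000}
Coverage chart:
  m4: 00100 ←essential
  m10: 01010 ←essential
  m22: 1-110,1011-
  m23: 10-11,1011-
  m24: 11000 ←essential
Essential: 00100, 01010, 11000
Petrick residual → 1011-
Min cover (4 terms): a'b'cd'e' + a'bc'de' + ab'cd + abc'd'e'

4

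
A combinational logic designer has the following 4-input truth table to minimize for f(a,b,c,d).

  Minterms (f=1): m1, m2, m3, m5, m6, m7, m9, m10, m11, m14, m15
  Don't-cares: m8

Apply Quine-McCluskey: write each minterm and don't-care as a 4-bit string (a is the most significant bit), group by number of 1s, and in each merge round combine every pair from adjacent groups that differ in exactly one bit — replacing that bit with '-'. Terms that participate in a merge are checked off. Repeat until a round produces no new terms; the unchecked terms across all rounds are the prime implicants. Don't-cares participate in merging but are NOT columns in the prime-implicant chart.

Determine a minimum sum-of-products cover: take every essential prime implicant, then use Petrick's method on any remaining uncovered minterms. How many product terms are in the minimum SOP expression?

3

Round 0: 0001✓ 0010✓ 0011✓ 0101✓ 0110✓ 0111✓ 1000✓ 1001✓ 1010✓ 1011✓ 1110✓ 1111✓
Round 1: -001✓ -010✓ -011✓ -110✓ -111✓ 0-01✓ 0-10✓ 0-11✓ 00-1✓ 001-✓ 01-1✓ 011-✓ 1-10✓ 1-11✓ 10-0✓ 10-1✓ 100-✓ 101-✓ 111-✓
Round 2: --10✓ --11✓ -0-1 -01-✓ -11-✓ 0--1 0-1-✓ 1-1-✓ 10--
Round 3: --1-
PIs = {--1-, -0-1, 0--1, 10--}
Coverage chart:
  m1: -0-1,0--1
  m2: --1- ←essential
  m3: --1-,-0-1,0--1
  m5: 0--1 ←essential
  m6: --1- ←essential
  m7: --1-,0--1
  m9: -0-1,10--
  m10: --1-,10--
  m11: --1-,-0-1,10--
  m14: --1- ←essential
  m15: --1- ←essential
Essential: --1-, 0--1
Petrick residual → -0-1
Min cover (3 terms): c + b'd + a'd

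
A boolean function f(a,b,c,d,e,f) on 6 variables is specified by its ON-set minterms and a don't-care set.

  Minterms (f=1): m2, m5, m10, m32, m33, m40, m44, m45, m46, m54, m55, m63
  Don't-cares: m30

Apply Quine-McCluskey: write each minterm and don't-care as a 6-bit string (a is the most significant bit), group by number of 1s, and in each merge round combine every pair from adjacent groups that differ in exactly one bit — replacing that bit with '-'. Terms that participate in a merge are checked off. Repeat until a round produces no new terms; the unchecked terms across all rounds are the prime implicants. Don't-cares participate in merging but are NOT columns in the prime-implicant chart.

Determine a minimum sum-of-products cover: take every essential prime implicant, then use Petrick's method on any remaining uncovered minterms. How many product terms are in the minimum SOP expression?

size-2^0 implicants → 000010(✓)  000101  001010(✓)  011110  100000(✓)  100001(✓)  101000(✓)  101100(✓)  101101(✓)  101110(✓)  110110(✓)  110111(✓)  111111(✓)
size-2^1 implicants → 00-010  10-000  10000-  101-00  1011-0  10110-  11-111  11011-
Unchecked terms (primes): 00-010, 000101, 011110, 10-000, 10000-, 101-00, 1011-0, 10110-, 11-111, 11011-
Minterm coverage:
  m2 ⊆ 00-010 [E]
  m5 ⊆ 000101 [E]
  m10 ⊆ 00-010 [E]
  m32 ⊆ 10-000,10000-
  m33 ⊆ 10000- [E]
  m40 ⊆ 10-000,101-00
  m44 ⊆ 101-00,1011-0,10110-
  m45 ⊆ 10110- [E]
  m46 ⊆ 1011-0 [E]
  m54 ⊆ 11011- [E]
  m55 ⊆ 11-111,11011-
  m63 ⊆ 11-111 [E]
E = {00-010, 000101, 10000-, 1011-0, 10110-, 11-111, 11011-}
Petrick residual → 10-000
Cover = a'b'd'ef' + a'b'c'de'f + ab'd'e'f' + ab'c'd'e' + ab'cdf' + ab'cde' + abdef + abc'de  |cover|=8

8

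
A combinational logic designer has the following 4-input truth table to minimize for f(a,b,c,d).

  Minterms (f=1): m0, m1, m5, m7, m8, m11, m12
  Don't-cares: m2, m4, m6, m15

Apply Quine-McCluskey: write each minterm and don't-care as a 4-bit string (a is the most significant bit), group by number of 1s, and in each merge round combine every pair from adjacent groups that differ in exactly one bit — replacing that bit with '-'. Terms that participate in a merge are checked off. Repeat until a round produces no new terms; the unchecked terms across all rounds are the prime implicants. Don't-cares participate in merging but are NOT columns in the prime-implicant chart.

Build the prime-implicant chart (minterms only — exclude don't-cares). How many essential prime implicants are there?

size-2^0 implicants → 0000(✓)  0001(✓)  0010(✓)  0100(✓)  0101(✓)  0110(✓)  0111(✓)  1000(✓)  1011(✓)  1100(✓)  1111(✓)
size-2^1 implicants → -000(✓)  -100(✓)  -111  0-00(✓)  0-01(✓)  0-10(✓)  00-0(✓)  000-(✓)  01-0(✓)  01-1(✓)  010-(✓)  011-(✓)  1-00(✓)  1-11
size-2^2 implicants → --00  0--0  0-0-  01--
Unchecked terms (primes): --00, -111, 0--0, 0-0-, 01--, 1-11
Minterm coverage:
  m0 ⊆ --00,0--0,0-0-
  m1 ⊆ 0-0- [E]
  m5 ⊆ 0-0-,01--
  m7 ⊆ -111,01--
  m8 ⊆ --00 [E]
  m11 ⊆ 1-11 [E]
  m12 ⊆ --00 [E]
E = {--00, 0-0-, 1-11}

3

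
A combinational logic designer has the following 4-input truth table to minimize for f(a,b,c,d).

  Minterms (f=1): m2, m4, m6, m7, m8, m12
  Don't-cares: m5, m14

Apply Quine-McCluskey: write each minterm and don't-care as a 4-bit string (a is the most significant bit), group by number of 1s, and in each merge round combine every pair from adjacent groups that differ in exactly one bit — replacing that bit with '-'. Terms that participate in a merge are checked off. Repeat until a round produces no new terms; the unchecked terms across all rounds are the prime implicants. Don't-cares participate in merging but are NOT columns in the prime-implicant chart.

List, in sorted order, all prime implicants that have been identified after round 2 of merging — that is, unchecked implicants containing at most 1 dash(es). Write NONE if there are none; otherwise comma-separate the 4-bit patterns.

Round 0: 0010✓ 0100✓ 0101✓ 0110✓ 0111✓ 1000✓ 1100✓ 1110✓
Round 1: -100✓ -110✓ 0-10 01-0✓ 01-1✓ 010-✓ 011-✓ 1-00 11-0✓
Round 2: -1-0 01--
PIs = {-1-0, 0-10, 01--, 1-00}

0-10, 1-00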